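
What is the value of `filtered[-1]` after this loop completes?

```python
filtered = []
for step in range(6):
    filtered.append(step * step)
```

Let's trace through this code step by step.

Initialize: filtered = []
Entering loop: for step in range(6):
After iteration 1: step = 0, filtered = [0]
After iteration 2: step = 1, filtered = [0, 1]
After iteration 3: step = 2, filtered = [0, 1, 4]
After iteration 4: step = 3, filtered = [0, 1, 4, 9]
After iteration 5: step = 4, filtered = [0, 1, 4, 9, 16]
After iteration 6: step = 5, filtered = [0, 1, 4, 9, 16, 25]
Loop ends.
filtered[-1] = 25

Final answer: 25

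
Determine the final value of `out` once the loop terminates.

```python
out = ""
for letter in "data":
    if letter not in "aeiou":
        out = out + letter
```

Let's trace through this code step by step.

Initialize: out = ''
Entering loop: for letter in "data":
After iteration 1: letter = 'd', out = 'd'
After iteration 2: letter = 'a', out = 'd'
After iteration 3: letter = 't', out = 'dt'
After iteration 4: letter = 'a', out = 'dt'
Loop ends.

Final answer: 'dt'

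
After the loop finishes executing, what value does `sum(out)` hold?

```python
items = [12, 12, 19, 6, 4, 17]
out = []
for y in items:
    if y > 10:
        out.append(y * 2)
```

Let's trace through this code step by step.

Initialize: items = [12, 12, 19, 6, 4, 17]
Initialize: out = []
Entering loop: for y in items:
After iteration 1: y = 12, out = [24]
After iteration 2: y = 12, out = [24, 24]
After iteration 3: y = 19, out = [24, 24, 38]
After iteration 4: y = 6, out = [24, 24, 38]
After iteration 5: y = 4, out = [24, 24, 38]
After iteration 6: y = 17, out = [24, 24, 38, 34]
Loop ends.
sum(out) = 120

Final answer: 120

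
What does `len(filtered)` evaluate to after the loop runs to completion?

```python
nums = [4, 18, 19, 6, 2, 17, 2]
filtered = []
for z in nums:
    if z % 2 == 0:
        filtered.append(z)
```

Let's trace through this code step by step.

Initialize: nums = [4, 18, 19, 6, 2, 17, 2]
Initialize: filtered = []
Entering loop: for z in nums:
After iteration 1: z = 4, filtered = [4]
After iteration 2: z = 18, filtered = [4, 18]
After iteration 3: z = 19, filtered = [4, 18]
After iteration 4: z = 6, filtered = [4, 18, 6]
After iteration 5: z = 2, filtered = [4, 18, 6, 2]
After iteration 6: z = 17, filtered = [4, 18, 6, 2]
After iteration 7: z = 2, filtered = [4, 18, 6, 2, 2]
Loop ends.
len(filtered) = 5

Final answer: 5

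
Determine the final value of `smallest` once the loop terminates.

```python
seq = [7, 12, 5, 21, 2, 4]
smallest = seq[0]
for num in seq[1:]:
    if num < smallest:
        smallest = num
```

Let's trace through this code step by step.

Initialize: seq = [7, 12, 5, 21, 2, 4]
Initialize: smallest = 7
Entering loop: for num in seq[1:]:
After iteration 1: num = 12, smallest = 7
After iteration 2: num = 5, smallest = 5
After iteration 3: num = 21, smallest = 5
After iteration 4: num = 2, smallest = 2
After iteration 5: num = 4, smallest = 2
Loop ends.

Final answer: 2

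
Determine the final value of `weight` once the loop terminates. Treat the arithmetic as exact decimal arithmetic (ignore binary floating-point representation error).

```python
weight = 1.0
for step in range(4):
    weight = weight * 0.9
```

Let's trace through this code step by step.

Initialize: weight = 1.0
Entering loop: for step in range(4):
After iteration 1: step = 0, weight = 0.9
After iteration 2: step = 1, weight = 0.81
After iteration 3: step = 2, weight = 0.729
After iteration 4: step = 3, weight = 0.6561
Loop ends.

Final answer: 0.6561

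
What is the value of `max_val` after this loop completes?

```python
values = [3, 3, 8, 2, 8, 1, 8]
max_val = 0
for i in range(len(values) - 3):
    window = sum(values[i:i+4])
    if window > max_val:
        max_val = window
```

Let's trace through this code step by step.

Initialize: values = [3, 3, 8, 2, 8, 1, 8]
Initialize: max_val = 0
Entering loop: for i in range(len(values) - 3):
After iteration 1: i = 0, max_val = 16, window = 16
After iteration 2: i = 1, max_val = 21, window = 21
After iteration 3: i = 2, max_val = 21, window = 19
After iteration 4: i = 3, max_val = 21, window = 19
Loop ends.

Final answer: 21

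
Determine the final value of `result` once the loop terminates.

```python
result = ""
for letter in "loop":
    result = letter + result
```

Let's trace through this code step by step.

Initialize: result = ''
Entering loop: for letter in "loop":
After iteration 1: letter = 'l', result = 'l'
After iteration 2: letter = 'o', result = 'ol'
After iteration 3: letter = 'o', result = 'ool'
After iteration 4: letter = 'p', result = 'pool'
Loop ends.

Final answer: 'pool'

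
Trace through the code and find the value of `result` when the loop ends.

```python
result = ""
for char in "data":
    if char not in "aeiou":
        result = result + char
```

Let's trace through this code step by step.

Initialize: result = ''
Entering loop: for char in "data":
After iteration 1: char = 'd', result = 'd'
After iteration 2: char = 'a', result = 'd'
After iteration 3: char = 't', result = 'dt'
After iteration 4: char = 'a', result = 'dt'
Loop ends.

Final answer: 'dt'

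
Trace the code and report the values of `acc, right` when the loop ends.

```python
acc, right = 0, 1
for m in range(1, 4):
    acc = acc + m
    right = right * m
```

Let's trace through this code step by step.

Initialize: acc = 0
Initialize: right = 1
Entering loop: for m in range(1, 4):
After iteration 1: m = 1, acc = 1, right = 1
After iteration 2: m = 2, acc = 3, right = 2
After iteration 3: m = 3, acc = 6, right = 6
Loop ends.

Final answer: 6, 6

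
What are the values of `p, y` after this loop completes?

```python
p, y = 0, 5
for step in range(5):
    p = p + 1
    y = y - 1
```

Let's trace through this code step by step.

Initialize: p = 0
Initialize: y = 5
Entering loop: for step in range(5):
After iteration 1: step = 0, p = 1, y = 4
After iteration 2: step = 1, p = 2, y = 3
After iteration 3: step = 2, p = 3, y = 2
After iteration 4: step = 3, p = 4, y = 1
After iteration 5: step = 4, p = 5, y = 0
Loop ends.

Final answer: 5, 0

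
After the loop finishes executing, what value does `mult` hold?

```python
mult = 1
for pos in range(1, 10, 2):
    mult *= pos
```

Let's trace through this code step by step.

Initialize: mult = 1
Entering loop: for pos in range(1, 10, 2):
After iteration 1: pos = 1, mult = 1
After iteration 2: pos = 3, mult = 3
After iteration 3: pos = 5, mult = 15
After iteration 4: pos = 7, mult = 105
After iteration 5: pos = 9, mult = 945
Loop ends.

Final answer: 945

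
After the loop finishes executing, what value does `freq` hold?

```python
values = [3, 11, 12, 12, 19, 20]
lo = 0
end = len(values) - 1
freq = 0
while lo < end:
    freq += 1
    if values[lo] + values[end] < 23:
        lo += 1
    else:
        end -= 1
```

Let's trace through this code step by step.

Initialize: values = [3, 11, 12, 12, 19, 20]
Initialize: lo = 0
Initialize: end = 5
Initialize: freq = 0
Entering loop: while lo < end:
After iteration 1: lo = 0, end = 4, freq = 1
After iteration 2: lo = 1, end = 4, freq = 2
After iteration 3: lo = 1, end = 3, freq = 3
After iteration 4: lo = 1, end = 2, freq = 4
After iteration 5: lo = 1, end = 1, freq = 5
Loop ends.

Final answer: 5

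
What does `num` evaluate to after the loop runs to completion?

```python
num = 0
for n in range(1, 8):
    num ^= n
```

Let's trace through this code step by step.

Initialize: num = 0
Entering loop: for n in range(1, 8):
After iteration 1: n = 1, num = 1
After iteration 2: n = 2, num = 3
After iteration 3: n = 3, num = 0
After iteration 4: n = 4, num = 4
After iteration 5: n = 5, num = 1
After iteration 6: n = 6, num = 7
After iteration 7: n = 7, num = 0
Loop ends.

Final answer: 0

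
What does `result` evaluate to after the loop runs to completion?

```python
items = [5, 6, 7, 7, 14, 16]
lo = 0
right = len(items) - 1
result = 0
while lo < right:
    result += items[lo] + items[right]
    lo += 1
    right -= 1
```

Let's trace through this code step by step.

Initialize: items = [5, 6, 7, 7, 14, 16]
Initialize: lo = 0
Initialize: right = 5
Initialize: result = 0
Entering loop: while lo < right:
After iteration 1: lo = 1, right = 4, result = 21
After iteration 2: lo = 2, right = 3, result = 41
After iteration 3: lo = 3, right = 2, result = 55
Loop ends.

Final answer: 55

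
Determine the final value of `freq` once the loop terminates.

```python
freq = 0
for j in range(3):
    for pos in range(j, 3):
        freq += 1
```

Let's trace through this code step by step.

Initialize: freq = 0
Entering loop: for j in range(3):
After iteration 1: j = 0, freq = 3
After iteration 2: j = 1, freq = 5
After iteration 3: j = 2, freq = 6
Loop ends.

Final answer: 6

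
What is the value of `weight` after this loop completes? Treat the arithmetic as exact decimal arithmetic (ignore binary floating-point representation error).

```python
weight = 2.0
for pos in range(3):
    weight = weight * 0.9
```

Let's trace through this code step by step.

Initialize: weight = 2.0
Entering loop: for pos in range(3):
After iteration 1: pos = 0, weight = 1.8
After iteration 2: pos = 1, weight = 1.62
After iteration 3: pos = 2, weight = 1.458
Loop ends.

Final answer: 1.458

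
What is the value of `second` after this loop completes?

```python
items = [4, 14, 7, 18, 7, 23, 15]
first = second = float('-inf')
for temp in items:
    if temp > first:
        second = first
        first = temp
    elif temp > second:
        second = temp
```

Let's trace through this code step by step.

Initialize: items = [4, 14, 7, 18, 7, 23, 15]
Initialize: first = -inf
Initialize: second = -inf
Entering loop: for temp in items:
After iteration 1: temp = 4, first = 4, second = -inf
After iteration 2: temp = 14, first = 14, second = 4
After iteration 3: temp = 7, first = 14, second = 7
After iteration 4: temp = 18, first = 18, second = 14
After iteration 5: temp = 7, first = 18, second = 14
After iteration 6: temp = 23, first = 23, second = 18
After iteration 7: temp = 15, first = 23, second = 18
Loop ends.

Final answer: 18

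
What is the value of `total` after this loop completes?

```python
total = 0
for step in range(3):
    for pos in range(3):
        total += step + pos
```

Let's trace through this code step by step.

Initialize: total = 0
Entering loop: for step in range(3):
After iteration 1: step = 0, total = 3
After iteration 2: step = 1, total = 9
After iteration 3: step = 2, total = 18
Loop ends.

Final answer: 18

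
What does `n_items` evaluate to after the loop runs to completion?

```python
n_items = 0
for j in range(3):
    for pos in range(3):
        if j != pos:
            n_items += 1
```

Let's trace through this code step by step.

Initialize: n_items = 0
Entering loop: for j in range(3):
After iteration 1: j = 0, n_items = 2
After iteration 2: j = 1, n_items = 4
After iteration 3: j = 2, n_items = 6
Loop ends.

Final answer: 6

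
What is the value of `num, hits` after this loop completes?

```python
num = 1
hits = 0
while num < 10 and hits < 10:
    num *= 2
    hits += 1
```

Let's trace through this code step by step.

Initialize: num = 1
Initialize: hits = 0
Entering loop: while num < 10 and hits < 10:
After iteration 1: num = 2, hits = 1
After iteration 2: num = 4, hits = 2
After iteration 3: num = 8, hits = 3
After iteration 4: num = 16, hits = 4
Loop ends.

Final answer: 16, 4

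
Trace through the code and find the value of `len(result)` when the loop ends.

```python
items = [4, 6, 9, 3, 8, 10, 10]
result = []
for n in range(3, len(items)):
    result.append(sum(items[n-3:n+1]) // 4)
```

Let's trace through this code step by step.

Initialize: items = [4, 6, 9, 3, 8, 10, 10]
Initialize: result = []
Entering loop: for n in range(3, len(items)):
After iteration 1: n = 3, result = [5]
After iteration 2: n = 4, result = [5, 6]
After iteration 3: n = 5, result = [5, 6, 7]
After iteration 4: n = 6, result = [5, 6, 7, 7]
Loop ends.
len(result) = 4

Final answer: 4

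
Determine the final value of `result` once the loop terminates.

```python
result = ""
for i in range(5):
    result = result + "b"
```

Let's trace through this code step by step.

Initialize: result = ''
Entering loop: for i in range(5):
After iteration 1: i = 0, result = 'b'
After iteration 2: i = 1, result = 'bb'
After iteration 3: i = 2, result = 'bbb'
After iteration 4: i = 3, result = 'bbbb'
After iteration 5: i = 4, result = 'bbbbb'
Loop ends.

Final answer: 'bbbbb'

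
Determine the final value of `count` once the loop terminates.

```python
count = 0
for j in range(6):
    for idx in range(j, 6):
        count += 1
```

Let's trace through this code step by step.

Initialize: count = 0
Entering loop: for j in range(6):
After iteration 1: j = 0, count = 6
After iteration 2: j = 1, count = 11
After iteration 3: j = 2, count = 15
After iteration 4: j = 3, count = 18
After iteration 5: j = 4, count = 20
After iteration 6: j = 5, count = 21
Loop ends.

Final answer: 21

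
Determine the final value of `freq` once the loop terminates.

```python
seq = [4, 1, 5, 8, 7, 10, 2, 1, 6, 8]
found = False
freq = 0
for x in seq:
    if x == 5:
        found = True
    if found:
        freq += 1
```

Let's trace through this code step by step.

Initialize: seq = [4, 1, 5, 8, 7, 10, 2, 1, 6, 8]
Initialize: found = False
Initialize: freq = 0
Entering loop: for x in seq:
After iteration 1: x = 4, found = False, freq = 0
After iteration 2: x = 1, found = False, freq = 0
After iteration 3: x = 5, found = True, freq = 1
After iteration 4: x = 8, found = True, freq = 2
After iteration 5: x = 7, found = True, freq = 3
After iteration 6: x = 10, found = True, freq = 4
After iteration 7: x = 2, found = True, freq = 5
After iteration 8: x = 1, found = True, freq = 6
After iteration 9: x = 6, found = True, freq = 7
After iteration 10: x = 8, found = True, freq = 8
Loop ends.

Final answer: 8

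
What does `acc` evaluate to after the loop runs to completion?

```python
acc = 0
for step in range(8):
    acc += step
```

Let's trace through this code step by step.

Initialize: acc = 0
Entering loop: for step in range(8):
After iteration 1: step = 0, acc = 0
After iteration 2: step = 1, acc = 1
After iteration 3: step = 2, acc = 3
After iteration 4: step = 3, acc = 6
After iteration 5: step = 4, acc = 10
After iteration 6: step = 5, acc = 15
After iteration 7: step = 6, acc = 21
After iteration 8: step = 7, acc = 28
Loop ends.

Final answer: 28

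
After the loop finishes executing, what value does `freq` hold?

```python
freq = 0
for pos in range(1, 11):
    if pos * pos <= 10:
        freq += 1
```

Let's trace through this code step by step.

Initialize: freq = 0
Entering loop: for pos in range(1, 11):
After iteration 1: pos = 1, freq = 1
After iteration 2: pos = 2, freq = 2
After iteration 3: pos = 3, freq = 3
After iteration 4: pos = 4, freq = 3
After iteration 5: pos = 5, freq = 3
After iteration 6: pos = 6, freq = 3
After iteration 7: pos = 7, freq = 3
After iteration 8: pos = 8, freq = 3
After iteration 9: pos = 9, freq = 3
After iteration 10: pos = 10, freq = 3
Loop ends.

Final answer: 3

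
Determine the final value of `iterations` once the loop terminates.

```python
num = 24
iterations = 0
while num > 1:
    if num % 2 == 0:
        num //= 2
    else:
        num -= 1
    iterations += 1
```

Let's trace through this code step by step.

Initialize: num = 24
Initialize: iterations = 0
Entering loop: while num > 1:
After iteration 1: num = 12, iterations = 1
After iteration 2: num = 6, iterations = 2
After iteration 3: num = 3, iterations = 3
After iteration 4: num = 2, iterations = 4
After iteration 5: num = 1, iterations = 5
Loop ends.

Final answer: 5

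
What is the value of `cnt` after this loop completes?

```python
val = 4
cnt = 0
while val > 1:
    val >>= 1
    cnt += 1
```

Let's trace through this code step by step.

Initialize: val = 4
Initialize: cnt = 0
Entering loop: while val > 1:
After iteration 1: val = 2, cnt = 1
After iteration 2: val = 1, cnt = 2
Loop ends.

Final answer: 2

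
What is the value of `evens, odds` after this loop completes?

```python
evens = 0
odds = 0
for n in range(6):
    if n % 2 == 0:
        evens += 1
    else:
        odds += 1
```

Let's trace through this code step by step.

Initialize: evens = 0
Initialize: odds = 0
Entering loop: for n in range(6):
After iteration 1: n = 0, evens = 1, odds = 0
After iteration 2: n = 1, evens = 1, odds = 1
After iteration 3: n = 2, evens = 2, odds = 1
After iteration 4: n = 3, evens = 2, odds = 2
After iteration 5: n = 4, evens = 3, odds = 2
After iteration 6: n = 5, evens = 3, odds = 3
Loop ends.

Final answer: 3, 3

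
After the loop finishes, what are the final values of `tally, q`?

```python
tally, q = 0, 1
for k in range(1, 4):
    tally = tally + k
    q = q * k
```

Let's trace through this code step by step.

Initialize: tally = 0
Initialize: q = 1
Entering loop: for k in range(1, 4):
After iteration 1: k = 1, tally = 1, q = 1
After iteration 2: k = 2, tally = 3, q = 2
After iteration 3: k = 3, tally = 6, q = 6
Loop ends.

Final answer: 6, 6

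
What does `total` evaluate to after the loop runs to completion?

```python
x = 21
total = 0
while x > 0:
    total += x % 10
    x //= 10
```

Let's trace through this code step by step.

Initialize: x = 21
Initialize: total = 0
Entering loop: while x > 0:
After iteration 1: x = 2, total = 1
After iteration 2: x = 0, total = 3
Loop ends.

Final answer: 3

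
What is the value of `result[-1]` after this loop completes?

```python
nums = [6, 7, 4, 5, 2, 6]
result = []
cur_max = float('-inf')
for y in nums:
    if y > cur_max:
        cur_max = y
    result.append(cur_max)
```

Let's trace through this code step by step.

Initialize: nums = [6, 7, 4, 5, 2, 6]
Initialize: result = []
Initialize: cur_max = -inf
Entering loop: for y in nums:
After iteration 1: y = 6, result = [6], cur_max = 6
After iteration 2: y = 7, result = [6, 7], cur_max = 7
After iteration 3: y = 4, result = [6, 7, 7], cur_max = 7
After iteration 4: y = 5, result = [6, 7, 7, 7], cur_max = 7
After iteration 5: y = 2, result = [6, 7, 7, 7, 7], cur_max = 7
After iteration 6: y = 6, result = [6, 7, 7, 7, 7, 7], cur_max = 7
Loop ends.
result[-1] = 7

Final answer: 7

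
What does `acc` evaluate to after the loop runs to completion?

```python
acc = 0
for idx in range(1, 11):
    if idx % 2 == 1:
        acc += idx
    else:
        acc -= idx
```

Let's trace through this code step by step.

Initialize: acc = 0
Entering loop: for idx in range(1, 11):
After iteration 1: idx = 1, acc = 1
After iteration 2: idx = 2, acc = -1
After iteration 3: idx = 3, acc = 2
After iteration 4: idx = 4, acc = -2
After iteration 5: idx = 5, acc = 3
After iteration 6: idx = 6, acc = -3
After iteration 7: idx = 7, acc = 4
After iteration 8: idx = 8, acc = -4
After iteration 9: idx = 9, acc = 5
After iteration 10: idx = 10, acc = -5
Loop ends.

Final answer: -5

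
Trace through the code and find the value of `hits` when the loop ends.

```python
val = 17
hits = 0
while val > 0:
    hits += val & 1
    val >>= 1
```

Let's trace through this code step by step.

Initialize: val = 17
Initialize: hits = 0
Entering loop: while val > 0:
After iteration 1: val = 8, hits = 1
After iteration 2: val = 4, hits = 1
After iteration 3: val = 2, hits = 1
After iteration 4: val = 1, hits = 1
After iteration 5: val = 0, hits = 2
Loop ends.

Final answer: 2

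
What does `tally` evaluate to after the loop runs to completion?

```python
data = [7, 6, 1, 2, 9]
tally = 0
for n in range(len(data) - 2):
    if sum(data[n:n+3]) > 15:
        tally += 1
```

Let's trace through this code step by step.

Initialize: data = [7, 6, 1, 2, 9]
Initialize: tally = 0
Entering loop: for n in range(len(data) - 2):
After iteration 1: n = 0, tally = 0
After iteration 2: n = 1, tally = 0
After iteration 3: n = 2, tally = 0
Loop ends.

Final answer: 0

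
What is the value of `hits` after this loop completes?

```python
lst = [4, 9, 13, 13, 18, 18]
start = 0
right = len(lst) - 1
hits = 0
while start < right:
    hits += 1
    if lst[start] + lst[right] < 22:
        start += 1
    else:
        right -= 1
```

Let's trace through this code step by step.

Initialize: lst = [4, 9, 13, 13, 18, 18]
Initialize: start = 0
Initialize: right = 5
Initialize: hits = 0
Entering loop: while start < right:
After iteration 1: start = 0, right = 4, hits = 1
After iteration 2: start = 0, right = 3, hits = 2
After iteration 3: start = 1, right = 3, hits = 3
After iteration 4: start = 1, right = 2, hits = 4
After iteration 5: start = 1, right = 1, hits = 5
Loop ends.

Final answer: 5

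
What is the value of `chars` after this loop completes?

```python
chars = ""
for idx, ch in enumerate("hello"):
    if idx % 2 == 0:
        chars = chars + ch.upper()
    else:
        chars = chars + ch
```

Let's trace through this code step by step.

Initialize: chars = ''
Entering loop: for idx, ch in enumerate("hello"):
After iteration 1: idx = 0, ch = 'h', chars = 'H'
After iteration 2: idx = 1, ch = 'e', chars = 'He'
After iteration 3: idx = 2, ch = 'l', chars = 'HeL'
After iteration 4: idx = 3, ch = 'l', chars = 'HeLl'
After iteration 5: idx = 4, ch = 'o', chars = 'HeLlO'
Loop ends.

Final answer: 'HeLlO'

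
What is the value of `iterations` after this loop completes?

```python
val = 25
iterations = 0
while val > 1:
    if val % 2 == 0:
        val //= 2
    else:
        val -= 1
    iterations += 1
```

Let's trace through this code step by step.

Initialize: val = 25
Initialize: iterations = 0
Entering loop: while val > 1:
After iteration 1: val = 24, iterations = 1
After iteration 2: val = 12, iterations = 2
After iteration 3: val = 6, iterations = 3
After iteration 4: val = 3, iterations = 4
After iteration 5: val = 2, iterations = 5
After iteration 6: val = 1, iterations = 6
Loop ends.

Final answer: 6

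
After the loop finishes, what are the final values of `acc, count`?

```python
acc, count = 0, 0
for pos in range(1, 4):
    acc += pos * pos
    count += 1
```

Let's trace through this code step by step.

Initialize: acc = 0
Initialize: count = 0
Entering loop: for pos in range(1, 4):
After iteration 1: pos = 1, acc = 1, count = 1
After iteration 2: pos = 2, acc = 5, count = 2
After iteration 3: pos = 3, acc = 14, count = 3
Loop ends.

Final answer: 14, 3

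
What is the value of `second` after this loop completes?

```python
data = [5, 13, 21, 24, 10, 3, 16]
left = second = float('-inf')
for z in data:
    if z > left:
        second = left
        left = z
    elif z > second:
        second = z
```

Let's trace through this code step by step.

Initialize: data = [5, 13, 21, 24, 10, 3, 16]
Initialize: left = -inf
Initialize: second = -inf
Entering loop: for z in data:
After iteration 1: z = 5, left = 5, second = -inf
After iteration 2: z = 13, left = 13, second = 5
After iteration 3: z = 21, left = 21, second = 13
After iteration 4: z = 24, left = 24, second = 21
After iteration 5: z = 10, left = 24, second = 21
After iteration 6: z = 3, left = 24, second = 21
After iteration 7: z = 16, left = 24, second = 21
Loop ends.

Final answer: 21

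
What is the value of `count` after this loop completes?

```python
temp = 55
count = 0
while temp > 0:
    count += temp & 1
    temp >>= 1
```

Let's trace through this code step by step.

Initialize: temp = 55
Initialize: count = 0
Entering loop: while temp > 0:
After iteration 1: temp = 27, count = 1
After iteration 2: temp = 13, count = 2
After iteration 3: temp = 6, count = 3
After iteration 4: temp = 3, count = 3
After iteration 5: temp = 1, count = 4
After iteration 6: temp = 0, count = 5
Loop ends.

Final answer: 5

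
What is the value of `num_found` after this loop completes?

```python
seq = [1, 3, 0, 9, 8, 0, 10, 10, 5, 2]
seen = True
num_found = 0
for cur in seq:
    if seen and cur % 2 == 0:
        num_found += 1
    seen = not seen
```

Let's trace through this code step by step.

Initialize: seq = [1, 3, 0, 9, 8, 0, 10, 10, 5, 2]
Initialize: seen = True
Initialize: num_found = 0
Entering loop: for cur in seq:
After iteration 1: cur = 1, seen = False, num_found = 0
After iteration 2: cur = 3, seen = True, num_found = 0
After iteration 3: cur = 0, seen = False, num_found = 1
After iteration 4: cur = 9, seen = True, num_found = 1
After iteration 5: cur = 8, seen = False, num_found = 2
After iteration 6: cur = 0, seen = True, num_found = 2
After iteration 7: cur = 10, seen = False, num_found = 3
After iteration 8: cur = 10, seen = True, num_found = 3
After iteration 9: cur = 5, seen = False, num_found = 3
After iteration 10: cur = 2, seen = True, num_found = 3
Loop ends.

Final answer: 3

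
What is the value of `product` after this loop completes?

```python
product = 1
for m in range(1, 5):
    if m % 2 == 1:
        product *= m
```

Let's trace through this code step by step.

Initialize: product = 1
Entering loop: for m in range(1, 5):
After iteration 1: m = 1, product = 1
After iteration 2: m = 2, product = 1
After iteration 3: m = 3, product = 3
After iteration 4: m = 4, product = 3
Loop ends.

Final answer: 3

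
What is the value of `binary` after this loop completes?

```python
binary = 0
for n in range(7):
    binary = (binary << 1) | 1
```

Let's trace through this code step by step.

Initialize: binary = 0
Entering loop: for n in range(7):
After iteration 1: n = 0, binary = 1
After iteration 2: n = 1, binary = 3
After iteration 3: n = 2, binary = 7
After iteration 4: n = 3, binary = 15
After iteration 5: n = 4, binary = 31
After iteration 6: n = 5, binary = 63
After iteration 7: n = 6, binary = 127
Loop ends.

Final answer: 127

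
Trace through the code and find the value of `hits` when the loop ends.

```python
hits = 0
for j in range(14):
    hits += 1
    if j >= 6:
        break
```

Let's trace through this code step by step.

Initialize: hits = 0
Entering loop: for j in range(14):
After iteration 1: j = 0, hits = 1
After iteration 2: j = 1, hits = 2
After iteration 3: j = 2, hits = 3
After iteration 4: j = 3, hits = 4
After iteration 5: j = 4, hits = 5
After iteration 6: j = 5, hits = 6
After iteration 7: j = 6, hits = 7
Loop ends.

Final answer: 7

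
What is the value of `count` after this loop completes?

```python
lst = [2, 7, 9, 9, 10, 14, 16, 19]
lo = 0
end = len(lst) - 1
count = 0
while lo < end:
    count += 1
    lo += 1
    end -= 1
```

Let's trace through this code step by step.

Initialize: lst = [2, 7, 9, 9, 10, 14, 16, 19]
Initialize: lo = 0
Initialize: end = 7
Initialize: count = 0
Entering loop: while lo < end:
After iteration 1: lo = 1, end = 6, count = 1
After iteration 2: lo = 2, end = 5, count = 2
After iteration 3: lo = 3, end = 4, count = 3
After iteration 4: lo = 4, end = 3, count = 4
Loop ends.

Final answer: 4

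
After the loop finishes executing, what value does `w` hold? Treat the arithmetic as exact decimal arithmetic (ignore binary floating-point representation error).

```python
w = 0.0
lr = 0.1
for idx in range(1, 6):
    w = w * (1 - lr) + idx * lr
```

Let's trace through this code step by step.

Initialize: w = 0.0
Initialize: lr = 0.1
Entering loop: for idx in range(1, 6):
After iteration 1: idx = 1, w = 0.1
After iteration 2: idx = 2, w = 0.29
After iteration 3: idx = 3, w = 0.561
After iteration 4: idx = 4, w = 0.9049
After iteration 5: idx = 5, w = 1.31441
Loop ends.

Final answer: 1.31441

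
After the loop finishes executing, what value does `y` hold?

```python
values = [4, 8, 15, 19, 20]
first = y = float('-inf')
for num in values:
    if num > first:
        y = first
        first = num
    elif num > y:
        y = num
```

Let's trace through this code step by step.

Initialize: values = [4, 8, 15, 19, 20]
Initialize: first = -inf
Initialize: y = -inf
Entering loop: for num in values:
After iteration 1: num = 4, first = 4, y = -inf
After iteration 2: num = 8, first = 8, y = 4
After iteration 3: num = 15, first = 15, y = 8
After iteration 4: num = 19, first = 19, y = 15
After iteration 5: num = 20, first = 20, y = 19
Loop ends.

Final answer: 19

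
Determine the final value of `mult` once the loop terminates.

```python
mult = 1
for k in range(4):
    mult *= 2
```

Let's trace through this code step by step.

Initialize: mult = 1
Entering loop: for k in range(4):
After iteration 1: k = 0, mult = 2
After iteration 2: k = 1, mult = 4
After iteration 3: k = 2, mult = 8
After iteration 4: k = 3, mult = 16
Loop ends.

Final answer: 16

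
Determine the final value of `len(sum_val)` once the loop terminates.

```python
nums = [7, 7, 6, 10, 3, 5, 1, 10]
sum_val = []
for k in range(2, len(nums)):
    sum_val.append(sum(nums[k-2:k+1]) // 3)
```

Let's trace through this code step by step.

Initialize: nums = [7, 7, 6, 10, 3, 5, 1, 10]
Initialize: sum_val = []
Entering loop: for k in range(2, len(nums)):
After iteration 1: k = 2, sum_val = [6]
After iteration 2: k = 3, sum_val = [6, 7]
After iteration 3: k = 4, sum_val = [6, 7, 6]
After iteration 4: k = 5, sum_val = [6, 7, 6, 6]
After iteration 5: k = 6, sum_val = [6, 7, 6, 6, 3]
After iteration 6: k = 7, sum_val = [6, 7, 6, 6, 3, 5]
Loop ends.
len(sum_val) = 6

Final answer: 6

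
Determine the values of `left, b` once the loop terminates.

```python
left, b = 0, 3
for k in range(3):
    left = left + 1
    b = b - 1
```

Let's trace through this code step by step.

Initialize: left = 0
Initialize: b = 3
Entering loop: for k in range(3):
After iteration 1: k = 0, left = 1, b = 2
After iteration 2: k = 1, left = 2, b = 1
After iteration 3: k = 2, left = 3, b = 0
Loop ends.

Final answer: 3, 0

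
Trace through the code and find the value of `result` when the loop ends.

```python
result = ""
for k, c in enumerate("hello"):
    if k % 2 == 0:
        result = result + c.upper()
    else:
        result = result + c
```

Let's trace through this code step by step.

Initialize: result = ''
Entering loop: for k, c in enumerate("hello"):
After iteration 1: k = 0, c = 'h', result = 'H'
After iteration 2: k = 1, c = 'e', result = 'He'
After iteration 3: k = 2, c = 'l', result = 'HeL'
After iteration 4: k = 3, c = 'l', result = 'HeLl'
After iteration 5: k = 4, c = 'o', result = 'HeLlO'
Loop ends.

Final answer: 'HeLlO'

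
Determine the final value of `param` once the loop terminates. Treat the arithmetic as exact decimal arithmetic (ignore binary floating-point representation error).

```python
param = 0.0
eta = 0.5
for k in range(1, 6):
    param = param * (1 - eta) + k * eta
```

Let's trace through this code step by step.

Initialize: param = 0.0
Initialize: eta = 0.5
Entering loop: for k in range(1, 6):
After iteration 1: k = 1, param = 0.5
After iteration 2: k = 2, param = 1.25
After iteration 3: k = 3, param = 2.125
After iteration 4: k = 4, param = 3.0625
After iteration 5: k = 5, param = 4.03125
Loop ends.

Final answer: 4.03125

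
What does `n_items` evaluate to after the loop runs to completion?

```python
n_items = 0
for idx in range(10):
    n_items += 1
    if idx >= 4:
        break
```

Let's trace through this code step by step.

Initialize: n_items = 0
Entering loop: for idx in range(10):
After iteration 1: idx = 0, n_items = 1
After iteration 2: idx = 1, n_items = 2
After iteration 3: idx = 2, n_items = 3
After iteration 4: idx = 3, n_items = 4
After iteration 5: idx = 4, n_items = 5
Loop ends.

Final answer: 5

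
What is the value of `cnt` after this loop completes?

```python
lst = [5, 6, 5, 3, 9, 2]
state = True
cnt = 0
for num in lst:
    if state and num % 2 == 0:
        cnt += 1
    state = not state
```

Let's trace through this code step by step.

Initialize: lst = [5, 6, 5, 3, 9, 2]
Initialize: state = True
Initialize: cnt = 0
Entering loop: for num in lst:
After iteration 1: num = 5, state = False, cnt = 0
After iteration 2: num = 6, state = True, cnt = 0
After iteration 3: num = 5, state = False, cnt = 0
After iteration 4: num = 3, state = True, cnt = 0
After iteration 5: num = 9, state = False, cnt = 0
After iteration 6: num = 2, state = True, cnt = 0
Loop ends.

Final answer: 0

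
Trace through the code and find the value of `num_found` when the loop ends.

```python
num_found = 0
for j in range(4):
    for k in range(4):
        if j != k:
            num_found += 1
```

Let's trace through this code step by step.

Initialize: num_found = 0
Entering loop: for j in range(4):
After iteration 1: j = 0, num_found = 3
After iteration 2: j = 1, num_found = 6
After iteration 3: j = 2, num_found = 9
After iteration 4: j = 3, num_found = 12
Loop ends.

Final answer: 12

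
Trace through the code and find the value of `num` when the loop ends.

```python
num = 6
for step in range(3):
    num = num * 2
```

Let's trace through this code step by step.

Initialize: num = 6
Entering loop: for step in range(3):
After iteration 1: step = 0, num = 12
After iteration 2: step = 1, num = 24
After iteration 3: step = 2, num = 48
Loop ends.

Final answer: 48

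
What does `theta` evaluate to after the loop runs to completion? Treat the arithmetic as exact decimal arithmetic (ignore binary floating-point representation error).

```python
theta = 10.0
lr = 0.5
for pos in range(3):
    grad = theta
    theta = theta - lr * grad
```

Let's trace through this code step by step.

Initialize: theta = 10.0
Initialize: lr = 0.5
Entering loop: for pos in range(3):
After iteration 1: pos = 0, theta = 5.0, grad = 10.0
After iteration 2: pos = 1, theta = 2.5, grad = 5.0
After iteration 3: pos = 2, theta = 1.25, grad = 2.5
Loop ends.

Final answer: 1.25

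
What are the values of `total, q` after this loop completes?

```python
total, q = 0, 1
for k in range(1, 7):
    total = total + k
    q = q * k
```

Let's trace through this code step by step.

Initialize: total = 0
Initialize: q = 1
Entering loop: for k in range(1, 7):
After iteration 1: k = 1, total = 1, q = 1
After iteration 2: k = 2, total = 3, q = 2
After iteration 3: k = 3, total = 6, q = 6
After iteration 4: k = 4, total = 10, q = 24
After iteration 5: k = 5, total = 15, q = 120
After iteration 6: k = 6, total = 21, q = 720
Loop ends.

Final answer: 21, 720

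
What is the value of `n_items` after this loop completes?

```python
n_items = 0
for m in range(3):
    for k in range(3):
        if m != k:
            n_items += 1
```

Let's trace through this code step by step.

Initialize: n_items = 0
Entering loop: for m in range(3):
After iteration 1: m = 0, n_items = 2
After iteration 2: m = 1, n_items = 4
After iteration 3: m = 2, n_items = 6
Loop ends.

Final answer: 6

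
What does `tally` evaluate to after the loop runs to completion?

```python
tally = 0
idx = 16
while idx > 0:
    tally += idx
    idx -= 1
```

Let's trace through this code step by step.

Initialize: tally = 0
Initialize: idx = 16
Entering loop: while idx > 0:
After iteration 1: tally = 16, idx = 15
After iteration 2: tally = 31, idx = 14
After iteration 3: tally = 45, idx = 13
After iteration 4: tally = 58, idx = 12
After iteration 5: tally = 70, idx = 11
After iteration 6: tally = 81, idx = 10
After iteration 7: tally = 91, idx = 9
After iteration 8: tally = 100, idx = 8
After iteration 9: tally = 108, idx = 7
After iteration 10: tally = 115, idx = 6
After iteration 11: tally = 121, idx = 5
After iteration 12: tally = 126, idx = 4
After iteration 13: tally = 130, idx = 3
After iteration 14: tally = 133, idx = 2
After iteration 15: tally = 135, idx = 1
After iteration 16: tally = 136, idx = 0
Loop ends.

Final answer: 136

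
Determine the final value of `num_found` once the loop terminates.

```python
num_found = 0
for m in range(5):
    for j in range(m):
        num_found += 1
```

Let's trace through this code step by step.

Initialize: num_found = 0
Entering loop: for m in range(5):
After iteration 1: m = 0, num_found = 0
After iteration 2: m = 1, num_found = 1, j = 0
After iteration 3: m = 2, num_found = 3, j = 1
After iteration 4: m = 3, num_found = 6, j = 2
After iteration 5: m = 4, num_found = 10, j = 3
Loop ends.

Final answer: 10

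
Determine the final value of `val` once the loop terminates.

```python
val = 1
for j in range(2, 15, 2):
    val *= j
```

Let's trace through this code step by step.

Initialize: val = 1
Entering loop: for j in range(2, 15, 2):
After iteration 1: j = 2, val = 2
After iteration 2: j = 4, val = 8
After iteration 3: j = 6, val = 48
After iteration 4: j = 8, val = 384
After iteration 5: j = 10, val = 3840
After iteration 6: j = 12, val = 46080
After iteration 7: j = 14, val = 645120
Loop ends.

Final answer: 645120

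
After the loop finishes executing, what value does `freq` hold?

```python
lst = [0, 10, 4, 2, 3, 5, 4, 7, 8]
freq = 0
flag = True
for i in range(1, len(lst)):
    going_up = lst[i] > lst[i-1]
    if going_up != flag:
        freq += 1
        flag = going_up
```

Let's trace through this code step by step.

Initialize: lst = [0, 10, 4, 2, 3, 5, 4, 7, 8]
Initialize: freq = 0
Initialize: flag = True
Entering loop: for i in range(1, len(lst)):
After iteration 1: i = 1, freq = 0, flag = True, going_up = True
After iteration 2: i = 2, freq = 1, flag = False, going_up = False
After iteration 3: i = 3, freq = 1, flag = False, going_up = False
After iteration 4: i = 4, freq = 2, flag = True, going_up = True
After iteration 5: i = 5, freq = 2, flag = True, going_up = True
After iteration 6: i = 6, freq = 3, flag = False, going_up = False
After iteration 7: i = 7, freq = 4, flag = True, going_up = True
After iteration 8: i = 8, freq = 4, flag = True, going_up = True
Loop ends.

Final answer: 4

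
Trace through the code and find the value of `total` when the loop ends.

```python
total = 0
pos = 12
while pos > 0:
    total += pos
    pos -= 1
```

Let's trace through this code step by step.

Initialize: total = 0
Initialize: pos = 12
Entering loop: while pos > 0:
After iteration 1: total = 12, pos = 11
After iteration 2: total = 23, pos = 10
After iteration 3: total = 33, pos = 9
After iteration 4: total = 42, pos = 8
After iteration 5: total = 50, pos = 7
After iteration 6: total = 57, pos = 6
After iteration 7: total = 63, pos = 5
After iteration 8: total = 68, pos = 4
After iteration 9: total = 72, pos = 3
After iteration 10: total = 75, pos = 2
After iteration 11: total = 77, pos = 1
After iteration 12: total = 78, pos = 0
Loop ends.

Final answer: 78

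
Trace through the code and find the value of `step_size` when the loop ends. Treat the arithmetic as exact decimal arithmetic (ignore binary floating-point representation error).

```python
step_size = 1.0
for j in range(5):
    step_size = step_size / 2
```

Let's trace through this code step by step.

Initialize: step_size = 1.0
Entering loop: for j in range(5):
After iteration 1: j = 0, step_size = 0.5
After iteration 2: j = 1, step_size = 0.25
After iteration 3: j = 2, step_size = 0.125
After iteration 4: j = 3, step_size = 0.0625
After iteration 5: j = 4, step_size = 0.03125
Loop ends.

Final answer: 0.03125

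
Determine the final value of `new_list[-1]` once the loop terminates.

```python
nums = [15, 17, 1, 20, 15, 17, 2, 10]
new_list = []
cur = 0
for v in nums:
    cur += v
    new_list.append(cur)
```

Let's trace through this code step by step.

Initialize: nums = [15, 17, 1, 20, 15, 17, 2, 10]
Initialize: new_list = []
Initialize: cur = 0
Entering loop: for v in nums:
After iteration 1: v = 15, new_list = [15], cur = 15
After iteration 2: v = 17, new_list = [15, 32], cur = 32
After iteration 3: v = 1, new_list = [15, 32, 33], cur = 33
After iteration 4: v = 20, new_list = [15, 32, 33, 53], cur = 53
After iteration 5: v = 15, new_list = [15, 32, 33, 53, 68], cur = 68
After iteration 6: v = 17, new_list = [15, 32, 33, 53, 68, 85], cur = 85
After iteration 7: v = 2, new_list = [15, 32, 33, 53, 68, 85, 87], cur = 87
After iteration 8: v = 10, new_list = [15, 32, 33, 53, 68, 85, 87, 97], cur = 97
Loop ends.
new_list[-1] = 97

Final answer: 97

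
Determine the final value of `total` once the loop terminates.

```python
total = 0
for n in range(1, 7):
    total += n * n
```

Let's trace through this code step by step.

Initialize: total = 0
Entering loop: for n in range(1, 7):
After iteration 1: n = 1, total = 1
After iteration 2: n = 2, total = 5
After iteration 3: n = 3, total = 14
After iteration 4: n = 4, total = 30
After iteration 5: n = 5, total = 55
After iteration 6: n = 6, total = 91
Loop ends.

Final answer: 91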